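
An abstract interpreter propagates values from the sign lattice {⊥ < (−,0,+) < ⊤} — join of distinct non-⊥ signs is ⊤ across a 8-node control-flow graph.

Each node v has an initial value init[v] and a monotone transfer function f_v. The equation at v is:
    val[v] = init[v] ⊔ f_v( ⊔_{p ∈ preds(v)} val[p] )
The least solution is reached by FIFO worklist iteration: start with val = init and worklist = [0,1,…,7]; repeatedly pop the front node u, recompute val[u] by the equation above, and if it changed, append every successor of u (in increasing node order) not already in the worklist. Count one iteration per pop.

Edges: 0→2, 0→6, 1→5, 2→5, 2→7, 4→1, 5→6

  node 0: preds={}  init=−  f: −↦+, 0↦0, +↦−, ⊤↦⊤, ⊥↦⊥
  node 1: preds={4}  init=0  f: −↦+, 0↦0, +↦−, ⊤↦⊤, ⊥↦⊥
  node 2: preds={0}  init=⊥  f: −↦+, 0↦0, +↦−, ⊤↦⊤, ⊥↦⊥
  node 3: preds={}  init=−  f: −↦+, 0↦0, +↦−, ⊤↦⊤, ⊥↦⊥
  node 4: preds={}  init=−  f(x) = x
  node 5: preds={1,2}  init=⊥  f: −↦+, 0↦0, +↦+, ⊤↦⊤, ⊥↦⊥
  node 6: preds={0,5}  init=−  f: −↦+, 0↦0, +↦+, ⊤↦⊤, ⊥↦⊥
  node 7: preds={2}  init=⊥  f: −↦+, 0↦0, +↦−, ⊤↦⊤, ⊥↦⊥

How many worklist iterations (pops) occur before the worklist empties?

8

Iteration log — 8 steps:
  step 1. node 0  ⊔preds=⊥  new=−  stable
  step 2. node 1  ⊔preds=−  new=⊤  old=0  +wl: 
  step 3. node 2  ⊔preds=−  new=+  old=⊥  +wl: 
  step 4. node 3  ⊔preds=⊥  new=−  stable
  step 5. node 4  ⊔preds=⊥  new=−  stable
  step 6. node 5  ⊔preds=⊤  new=⊤  old=⊥  +wl: 
  step 7. node 6  ⊔preds=⊤  new=⊤  old=−  +wl: 
  step 8. node 7  ⊔preds=+  new=−  old=⊥  +wl: 

Least fixpoint reached:
  node 0: −
  node 1: ⊤
  node 2: +
  node 3: −
  node 4: −
  node 5: ⊤
  node 6: ⊤
  node 7: −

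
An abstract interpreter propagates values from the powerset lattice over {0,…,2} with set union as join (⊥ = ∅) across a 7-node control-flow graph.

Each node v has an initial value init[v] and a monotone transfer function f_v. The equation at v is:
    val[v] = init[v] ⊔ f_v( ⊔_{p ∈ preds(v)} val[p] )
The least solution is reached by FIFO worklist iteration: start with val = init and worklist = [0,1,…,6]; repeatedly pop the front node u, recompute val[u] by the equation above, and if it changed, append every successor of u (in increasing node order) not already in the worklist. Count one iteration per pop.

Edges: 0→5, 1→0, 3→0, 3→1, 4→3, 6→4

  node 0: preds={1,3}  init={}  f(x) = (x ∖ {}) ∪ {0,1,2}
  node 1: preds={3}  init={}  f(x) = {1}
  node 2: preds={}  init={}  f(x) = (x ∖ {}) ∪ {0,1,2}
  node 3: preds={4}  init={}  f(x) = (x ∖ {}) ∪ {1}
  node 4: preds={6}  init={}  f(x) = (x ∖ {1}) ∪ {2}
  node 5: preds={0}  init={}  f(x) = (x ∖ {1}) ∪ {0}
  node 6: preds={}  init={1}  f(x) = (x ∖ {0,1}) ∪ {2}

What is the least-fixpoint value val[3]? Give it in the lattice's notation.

{1,2}

Iteration log — 13 steps:
  step 1. node 0  ⊔preds={}  new={0,1,2}  old={}  +wl: 
  step 2. node 1  ⊔preds={}  new={1}  old={}  +wl: 0
  step 3. node 2  ⊔preds={}  new={0,1,2}  old={}  +wl: 
  step 4. node 3  ⊔preds={}  new={1}  old={}  +wl: 1
  step 5. node 4  ⊔preds={1}  new={2}  old={}  +wl: 3
  step 6. node 5  ⊔preds={0,1,2}  new={0,2}  old={}  +wl: 
  step 7. node 6  ⊔preds={}  new={1,2}  old={1}  +wl: 4
  step 8. node 0  ⊔preds={1}  new={0,1,2}  stable
  step 9. node 1  ⊔preds={1}  new={1}  stable
  step 10. node 3  ⊔preds={2}  new={1,2}  old={1}  +wl: 0,1
  step 11. node 4  ⊔preds={1,2}  new={2}  stable
  step 12. node 0  ⊔preds={1,2}  new={0,1,2}  stable
  step 13. node 1  ⊔preds={1,2}  new={1}  stable

Least fixpoint reached:
  node 0: {0,1,2}
  node 1: {1}
  node 2: {0,1,2}
  node 3: {1,2}
  node 4: {2}
  node 5: {0,2}
  node 6: {1,2}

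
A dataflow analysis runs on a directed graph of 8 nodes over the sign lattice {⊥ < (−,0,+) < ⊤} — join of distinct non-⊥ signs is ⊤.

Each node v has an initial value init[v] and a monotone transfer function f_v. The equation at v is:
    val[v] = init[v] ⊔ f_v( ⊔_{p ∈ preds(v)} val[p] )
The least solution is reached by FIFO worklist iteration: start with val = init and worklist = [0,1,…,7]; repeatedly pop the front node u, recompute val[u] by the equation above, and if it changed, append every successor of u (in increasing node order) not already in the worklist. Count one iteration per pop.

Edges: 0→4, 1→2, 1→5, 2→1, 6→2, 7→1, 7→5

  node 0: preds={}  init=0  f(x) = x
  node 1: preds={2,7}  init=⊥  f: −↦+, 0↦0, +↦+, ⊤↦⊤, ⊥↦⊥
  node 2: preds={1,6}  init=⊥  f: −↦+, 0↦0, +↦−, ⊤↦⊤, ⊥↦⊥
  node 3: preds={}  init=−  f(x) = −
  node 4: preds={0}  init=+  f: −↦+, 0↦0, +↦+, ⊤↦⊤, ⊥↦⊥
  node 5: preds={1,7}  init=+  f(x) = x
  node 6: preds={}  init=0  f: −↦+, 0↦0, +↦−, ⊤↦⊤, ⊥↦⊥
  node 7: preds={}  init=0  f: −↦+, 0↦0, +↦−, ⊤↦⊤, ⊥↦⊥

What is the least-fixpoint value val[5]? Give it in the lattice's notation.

Worklist (9 pops):
  #1 pop 0: in=⊥ → 0 (no change)
  #2 pop 1: in=0 → 0 (was ⊥); enqueue []
  #3 pop 2: in=0 → 0 (was ⊥); enqueue [1]
  #4 pop 3: in=⊥ → − (no change)
  #5 pop 4: in=0 → ⊤ (was +); enqueue []
  #6 pop 5: in=0 → ⊤ (was +); enqueue []
  #7 pop 6: in=⊥ → 0 (no change)
  #8 pop 7: in=⊥ → 0 (no change)
  #9 pop 1: in=0 → 0 (no change)

Fixpoint:
  val[0] = 0
  val[1] = 0
  val[2] = 0
  val[3] = −
  val[4] = ⊤
  val[5] = ⊤
  val[6] = 0
  val[7] = 0

⊤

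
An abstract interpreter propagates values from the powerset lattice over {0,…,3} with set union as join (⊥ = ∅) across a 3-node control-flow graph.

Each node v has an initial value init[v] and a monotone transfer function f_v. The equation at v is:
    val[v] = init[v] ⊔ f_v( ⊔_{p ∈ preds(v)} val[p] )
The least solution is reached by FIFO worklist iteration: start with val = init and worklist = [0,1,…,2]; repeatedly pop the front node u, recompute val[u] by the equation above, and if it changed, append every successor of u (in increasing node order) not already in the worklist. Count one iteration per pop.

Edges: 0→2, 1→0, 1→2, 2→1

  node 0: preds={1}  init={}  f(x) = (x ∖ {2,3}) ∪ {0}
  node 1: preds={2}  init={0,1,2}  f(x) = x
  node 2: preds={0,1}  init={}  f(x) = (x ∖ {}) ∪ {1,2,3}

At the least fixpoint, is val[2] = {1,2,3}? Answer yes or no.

Iteration log — 6 steps:
  step 1. node 0  ⊔preds={0,1,2}  new={0,1}  old={}  +wl: 
  step 2. node 1  ⊔preds={}  new={0,1,2}  stable
  step 3. node 2  ⊔preds={0,1,2}  new={0,1,2,3}  old={}  +wl: 1
  step 4. node 1  ⊔preds={0,1,2,3}  new={0,1,2,3}  old={0,1,2}  +wl: 0,2
  step 5. node 0  ⊔preds={0,1,2,3}  new={0,1}  stable
  step 6. node 2  ⊔preds={0,1,2,3}  new={0,1,2,3}  stable

Least fixpoint reached:
  node 0: {0,1}
  node 1: {0,1,2,3}
  node 2: {0,1,2,3}

no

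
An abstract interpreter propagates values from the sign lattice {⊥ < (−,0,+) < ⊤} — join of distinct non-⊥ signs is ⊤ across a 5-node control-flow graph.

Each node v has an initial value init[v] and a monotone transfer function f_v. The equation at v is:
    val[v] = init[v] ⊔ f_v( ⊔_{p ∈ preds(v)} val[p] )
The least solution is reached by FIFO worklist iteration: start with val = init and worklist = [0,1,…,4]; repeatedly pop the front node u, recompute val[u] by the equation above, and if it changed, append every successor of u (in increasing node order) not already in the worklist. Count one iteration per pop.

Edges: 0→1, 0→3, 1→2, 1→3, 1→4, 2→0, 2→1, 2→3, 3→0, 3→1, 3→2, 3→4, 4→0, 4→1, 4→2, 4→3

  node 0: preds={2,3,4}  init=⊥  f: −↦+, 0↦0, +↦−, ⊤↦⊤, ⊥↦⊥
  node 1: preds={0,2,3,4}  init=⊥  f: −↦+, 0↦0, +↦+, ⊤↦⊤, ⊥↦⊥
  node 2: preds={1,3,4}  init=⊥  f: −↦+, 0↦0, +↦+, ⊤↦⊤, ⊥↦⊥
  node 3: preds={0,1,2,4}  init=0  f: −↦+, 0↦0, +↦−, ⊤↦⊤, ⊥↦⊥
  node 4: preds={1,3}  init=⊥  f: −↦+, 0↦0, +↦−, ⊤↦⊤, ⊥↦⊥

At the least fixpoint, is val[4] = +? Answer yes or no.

no

Iteration log — 9 steps:
  step 1. node 0  ⊔preds=0  new=0  old=⊥  +wl: 
  step 2. node 1  ⊔preds=0  new=0  old=⊥  +wl: 
  step 3. node 2  ⊔preds=0  new=0  old=⊥  +wl: 0,1
  step 4. node 3  ⊔preds=0  new=0  stable
  step 5. node 4  ⊔preds=0  new=0  old=⊥  +wl: 2,3
  step 6. node 0  ⊔preds=0  new=0  stable
  step 7. node 1  ⊔preds=0  new=0  stable
  step 8. node 2  ⊔preds=0  new=0  stable
  step 9. node 3  ⊔preds=0  new=0  stable

Least fixpoint reached:
  node 0: 0
  node 1: 0
  node 2: 0
  node 3: 0
  node 4: 0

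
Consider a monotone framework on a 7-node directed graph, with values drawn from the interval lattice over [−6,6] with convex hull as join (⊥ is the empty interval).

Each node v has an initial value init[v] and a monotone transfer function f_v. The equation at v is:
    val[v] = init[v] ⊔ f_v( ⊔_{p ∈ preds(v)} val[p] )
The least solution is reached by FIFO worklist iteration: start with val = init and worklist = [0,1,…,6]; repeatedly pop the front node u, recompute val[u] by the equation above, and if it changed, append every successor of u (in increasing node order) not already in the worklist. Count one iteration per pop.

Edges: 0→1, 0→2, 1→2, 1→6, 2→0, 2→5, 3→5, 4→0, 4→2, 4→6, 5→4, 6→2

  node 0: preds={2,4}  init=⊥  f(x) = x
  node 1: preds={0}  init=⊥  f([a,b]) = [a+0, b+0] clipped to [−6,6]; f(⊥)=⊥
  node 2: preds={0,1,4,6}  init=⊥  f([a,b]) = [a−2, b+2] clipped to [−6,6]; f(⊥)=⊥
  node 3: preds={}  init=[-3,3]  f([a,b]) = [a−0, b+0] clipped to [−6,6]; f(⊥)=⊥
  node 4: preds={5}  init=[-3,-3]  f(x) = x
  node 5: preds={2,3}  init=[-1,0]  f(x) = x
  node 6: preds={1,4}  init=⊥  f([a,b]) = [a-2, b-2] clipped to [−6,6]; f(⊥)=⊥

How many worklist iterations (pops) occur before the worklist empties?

33

Trace (33 dequeues):
  [1] u=0 | in [-3,-3] | out [-3,-3] | prev ⊥ | push {}
  [2] u=1 | in [-3,-3] | out [-3,-3] | prev ⊥ | push {}
  [3] u=2 | in [-3,-3] | out [-5,-1] | prev ⊥ | push {0}
  [4] u=3 | in ⊥ | out [-3,3] | ==
  [5] u=4 | in [-1,0] | out [-3,0] | prev [-3,-3] | push {2}
  [6] u=5 | in [-5,3] | out [-5,3] | prev [-1,0] | push {4}
  [7] u=6 | in [-3,0] | out [-5,-2] | prev ⊥ | push {}
  [8] u=0 | in [-5,0] | out [-5,0] | prev [-3,-3] | push {1}
  [9] u=2 | in [-5,0] | out [-6,2] | prev [-5,-1] | push {0,5}
  [10] u=4 | in [-5,3] | out [-5,3] | prev [-3,0] | push {2,6}
  [11] u=1 | in [-5,0] | out [-5,0] | prev [-3,-3] | push {}
  [12] u=0 | in [-6,3] | out [-6,3] | prev [-5,0] | push {1}
  [13] u=5 | in [-6,3] | out [-6,3] | prev [-5,3] | push {4}
  [14] u=2 | in [-6,3] | out [-6,5] | prev [-6,2] | push {0,5}
  [15] u=6 | in [-5,3] | out [-6,1] | prev [-5,-2] | push {2}
  [16] u=1 | in [-6,3] | out [-6,3] | prev [-5,0] | push {6}
  [17] u=4 | in [-6,3] | out [-6,3] | prev [-5,3] | push {}
  [18] u=0 | in [-6,5] | out [-6,5] | prev [-6,3] | push {1}
  [19] u=5 | in [-6,5] | out [-6,5] | prev [-6,3] | push {4}
  [20] u=2 | in [-6,5] | out [-6,6] | prev [-6,5] | push {0,5}
  [21] u=6 | in [-6,3] | out [-6,1] | ==
  [22] u=1 | in [-6,5] | out [-6,5] | prev [-6,3] | push {2,6}
  [23] u=4 | in [-6,5] | out [-6,5] | prev [-6,3] | push {}
  [24] u=0 | in [-6,6] | out [-6,6] | prev [-6,5] | push {1}
  [25] u=5 | in [-6,6] | out [-6,6] | prev [-6,5] | push {4}
  [26] u=2 | in [-6,6] | out [-6,6] | ==
  [27] u=6 | in [-6,5] | out [-6,3] | prev [-6,1] | push {2}
  [28] u=1 | in [-6,6] | out [-6,6] | prev [-6,5] | push {6}
  [29] u=4 | in [-6,6] | out [-6,6] | prev [-6,5] | push {0}
  [30] u=2 | in [-6,6] | out [-6,6] | ==
  [31] u=6 | in [-6,6] | out [-6,4] | prev [-6,3] | push {2}
  [32] u=0 | in [-6,6] | out [-6,6] | ==
  [33] u=2 | in [-6,6] | out [-6,6] | ==

Converged values:
  [0] [-6,6]
  [1] [-6,6]
  [2] [-6,6]
  [3] [-3,3]
  [4] [-6,6]
  [5] [-6,6]
  [6] [-6,4]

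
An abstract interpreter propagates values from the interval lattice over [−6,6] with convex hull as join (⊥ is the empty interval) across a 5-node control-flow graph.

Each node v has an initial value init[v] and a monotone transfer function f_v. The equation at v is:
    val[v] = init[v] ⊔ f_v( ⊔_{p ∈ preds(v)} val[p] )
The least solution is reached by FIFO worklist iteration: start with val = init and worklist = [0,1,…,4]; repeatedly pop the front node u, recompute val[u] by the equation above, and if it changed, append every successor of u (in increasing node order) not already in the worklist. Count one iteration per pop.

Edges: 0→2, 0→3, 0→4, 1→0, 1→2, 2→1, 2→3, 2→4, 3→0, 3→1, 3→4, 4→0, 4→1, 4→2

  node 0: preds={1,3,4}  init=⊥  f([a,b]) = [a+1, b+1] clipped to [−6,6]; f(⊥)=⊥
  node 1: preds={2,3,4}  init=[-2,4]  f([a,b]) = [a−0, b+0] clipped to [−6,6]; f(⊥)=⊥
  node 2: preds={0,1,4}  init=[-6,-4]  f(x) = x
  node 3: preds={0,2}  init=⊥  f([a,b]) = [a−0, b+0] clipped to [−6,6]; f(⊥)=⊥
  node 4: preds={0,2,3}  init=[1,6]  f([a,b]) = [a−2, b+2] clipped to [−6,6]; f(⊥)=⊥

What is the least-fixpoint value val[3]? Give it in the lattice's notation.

Iteration log — 10 steps:
  step 1. node 0  ⊔preds=[-2,6]  new=[-1,6]  old=⊥  +wl: 
  step 2. node 1  ⊔preds=[-6,6]  new=[-6,6]  old=[-2,4]  +wl: 0
  step 3. node 2  ⊔preds=[-6,6]  new=[-6,6]  old=[-6,-4]  +wl: 1
  step 4. node 3  ⊔preds=[-6,6]  new=[-6,6]  old=⊥  +wl: 
  step 5. node 4  ⊔preds=[-6,6]  new=[-6,6]  old=[1,6]  +wl: 2
  step 6. node 0  ⊔preds=[-6,6]  new=[-5,6]  old=[-1,6]  +wl: 3,4
  step 7. node 1  ⊔preds=[-6,6]  new=[-6,6]  stable
  step 8. node 2  ⊔preds=[-6,6]  new=[-6,6]  stable
  step 9. node 3  ⊔preds=[-6,6]  new=[-6,6]  stable
  step 10. node 4  ⊔preds=[-6,6]  new=[-6,6]  stable

Least fixpoint reached:
  node 0: [-5,6]
  node 1: [-6,6]
  node 2: [-6,6]
  node 3: [-6,6]
  node 4: [-6,6]

[-6,6]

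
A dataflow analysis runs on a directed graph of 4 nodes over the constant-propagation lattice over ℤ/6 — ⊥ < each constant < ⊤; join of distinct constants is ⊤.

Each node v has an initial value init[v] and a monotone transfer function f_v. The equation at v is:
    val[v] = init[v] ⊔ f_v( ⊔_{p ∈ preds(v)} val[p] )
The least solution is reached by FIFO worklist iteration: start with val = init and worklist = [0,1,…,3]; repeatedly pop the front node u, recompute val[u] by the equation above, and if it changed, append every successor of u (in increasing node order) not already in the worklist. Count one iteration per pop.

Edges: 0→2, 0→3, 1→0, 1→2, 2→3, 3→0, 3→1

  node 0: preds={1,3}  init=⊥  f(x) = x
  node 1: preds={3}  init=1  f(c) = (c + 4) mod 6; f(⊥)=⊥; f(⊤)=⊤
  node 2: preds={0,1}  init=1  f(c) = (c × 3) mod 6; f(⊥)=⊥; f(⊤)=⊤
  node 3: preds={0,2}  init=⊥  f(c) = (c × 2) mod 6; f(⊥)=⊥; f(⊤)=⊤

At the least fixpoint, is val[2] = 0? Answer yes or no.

Worklist (9 pops):
  #1 pop 0: in=1 → 1 (was ⊥); enqueue []
  #2 pop 1: in=⊥ → 1 (no change)
  #3 pop 2: in=1 → ⊤ (was 1); enqueue []
  #4 pop 3: in=⊤ → ⊤ (was ⊥); enqueue [0,1]
  #5 pop 0: in=⊤ → ⊤ (was 1); enqueue [2,3]
  #6 pop 1: in=⊤ → ⊤ (was 1); enqueue [0]
  #7 pop 2: in=⊤ → ⊤ (no change)
  #8 pop 3: in=⊤ → ⊤ (no change)
  #9 pop 0: in=⊤ → ⊤ (no change)

Fixpoint:
  val[0] = ⊤
  val[1] = ⊤
  val[2] = ⊤
  val[3] = ⊤

no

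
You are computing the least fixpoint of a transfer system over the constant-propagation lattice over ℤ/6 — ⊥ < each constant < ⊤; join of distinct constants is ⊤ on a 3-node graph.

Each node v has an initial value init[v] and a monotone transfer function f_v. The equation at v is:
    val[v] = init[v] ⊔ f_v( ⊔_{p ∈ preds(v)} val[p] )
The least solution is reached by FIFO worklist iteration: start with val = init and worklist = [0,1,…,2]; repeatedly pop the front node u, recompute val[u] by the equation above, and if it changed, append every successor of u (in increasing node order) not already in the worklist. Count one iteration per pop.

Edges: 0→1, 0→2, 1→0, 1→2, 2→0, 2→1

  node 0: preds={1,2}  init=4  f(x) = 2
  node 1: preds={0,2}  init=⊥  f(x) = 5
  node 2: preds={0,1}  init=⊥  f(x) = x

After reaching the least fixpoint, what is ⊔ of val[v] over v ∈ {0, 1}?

Worklist (5 pops):
  #1 pop 0: in=⊥ → ⊤ (was 4); enqueue []
  #2 pop 1: in=⊤ → 5 (was ⊥); enqueue [0]
  #3 pop 2: in=⊤ → ⊤ (was ⊥); enqueue [1]
  #4 pop 0: in=⊤ → ⊤ (no change)
  #5 pop 1: in=⊤ → 5 (no change)

Fixpoint:
  val[0] = ⊤
  val[1] = 5
  val[2] = ⊤

⊤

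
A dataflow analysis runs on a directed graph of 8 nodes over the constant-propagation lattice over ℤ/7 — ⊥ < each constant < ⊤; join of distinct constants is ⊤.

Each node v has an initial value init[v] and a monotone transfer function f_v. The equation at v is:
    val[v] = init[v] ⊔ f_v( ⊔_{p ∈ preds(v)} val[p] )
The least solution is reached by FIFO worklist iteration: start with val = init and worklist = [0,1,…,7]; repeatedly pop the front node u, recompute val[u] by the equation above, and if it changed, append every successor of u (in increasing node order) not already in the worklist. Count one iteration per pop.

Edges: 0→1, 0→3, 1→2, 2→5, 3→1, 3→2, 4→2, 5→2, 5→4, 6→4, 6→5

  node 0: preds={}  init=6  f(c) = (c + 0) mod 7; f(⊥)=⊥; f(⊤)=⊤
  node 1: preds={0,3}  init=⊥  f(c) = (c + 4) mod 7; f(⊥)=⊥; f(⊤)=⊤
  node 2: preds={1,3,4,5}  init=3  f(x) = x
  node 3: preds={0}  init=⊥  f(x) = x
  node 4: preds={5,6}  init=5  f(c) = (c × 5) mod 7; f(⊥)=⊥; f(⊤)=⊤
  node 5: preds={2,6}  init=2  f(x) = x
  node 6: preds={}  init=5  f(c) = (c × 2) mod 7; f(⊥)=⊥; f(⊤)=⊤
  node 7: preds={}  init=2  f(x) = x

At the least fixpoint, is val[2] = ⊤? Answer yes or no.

Worklist (11 pops):
  #1 pop 0: in=⊥ → 6 (no change)
  #2 pop 1: in=6 → 3 (was ⊥); enqueue []
  #3 pop 2: in=⊤ → ⊤ (was 3); enqueue []
  #4 pop 3: in=6 → 6 (was ⊥); enqueue [1,2]
  #5 pop 4: in=⊤ → ⊤ (was 5); enqueue []
  #6 pop 5: in=⊤ → ⊤ (was 2); enqueue [4]
  #7 pop 6: in=⊥ → 5 (no change)
  #8 pop 7: in=⊥ → 2 (no change)
  #9 pop 1: in=6 → 3 (no change)
  #10 pop 2: in=⊤ → ⊤ (no change)
  #11 pop 4: in=⊤ → ⊤ (no change)

Fixpoint:
  val[0] = 6
  val[1] = 3
  val[2] = ⊤
  val[3] = 6
  val[4] = ⊤
  val[5] = ⊤
  val[6] = 5
  val[7] = 2

yes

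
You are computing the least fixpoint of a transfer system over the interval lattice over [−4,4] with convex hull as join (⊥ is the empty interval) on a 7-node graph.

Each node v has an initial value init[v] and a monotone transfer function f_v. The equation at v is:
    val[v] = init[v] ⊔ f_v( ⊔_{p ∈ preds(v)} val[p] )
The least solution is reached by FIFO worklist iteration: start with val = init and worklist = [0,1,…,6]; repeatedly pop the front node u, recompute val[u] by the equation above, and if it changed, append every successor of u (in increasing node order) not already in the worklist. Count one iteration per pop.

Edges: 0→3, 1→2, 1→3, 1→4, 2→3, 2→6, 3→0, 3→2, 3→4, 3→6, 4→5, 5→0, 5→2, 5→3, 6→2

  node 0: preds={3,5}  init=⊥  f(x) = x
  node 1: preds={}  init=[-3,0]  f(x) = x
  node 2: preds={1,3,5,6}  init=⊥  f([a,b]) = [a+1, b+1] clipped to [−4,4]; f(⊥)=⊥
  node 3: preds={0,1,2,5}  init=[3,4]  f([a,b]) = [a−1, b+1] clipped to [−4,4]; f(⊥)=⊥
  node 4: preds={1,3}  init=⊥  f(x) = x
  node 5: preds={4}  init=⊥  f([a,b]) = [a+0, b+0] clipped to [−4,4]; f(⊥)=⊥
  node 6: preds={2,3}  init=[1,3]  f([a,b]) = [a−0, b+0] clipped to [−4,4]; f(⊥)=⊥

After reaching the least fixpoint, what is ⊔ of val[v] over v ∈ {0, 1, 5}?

[-4,4]

Trace (11 dequeues):
  [1] u=0 | in [3,4] | out [3,4] | prev ⊥ | push {}
  [2] u=1 | in ⊥ | out [-3,0] | ==
  [3] u=2 | in [-3,4] | out [-2,4] | prev ⊥ | push {}
  [4] u=3 | in [-3,4] | out [-4,4] | prev [3,4] | push {0,2}
  [5] u=4 | in [-4,4] | out [-4,4] | prev ⊥ | push {}
  [6] u=5 | in [-4,4] | out [-4,4] | prev ⊥ | push {3}
  [7] u=6 | in [-4,4] | out [-4,4] | prev [1,3] | push {}
  [8] u=0 | in [-4,4] | out [-4,4] | prev [3,4] | push {}
  [9] u=2 | in [-4,4] | out [-3,4] | prev [-2,4] | push {6}
  [10] u=3 | in [-4,4] | out [-4,4] | ==
  [11] u=6 | in [-4,4] | out [-4,4] | ==

Converged values:
  [0] [-4,4]
  [1] [-3,0]
  [2] [-3,4]
  [3] [-4,4]
  [4] [-4,4]
  [5] [-4,4]
  [6] [-4,4]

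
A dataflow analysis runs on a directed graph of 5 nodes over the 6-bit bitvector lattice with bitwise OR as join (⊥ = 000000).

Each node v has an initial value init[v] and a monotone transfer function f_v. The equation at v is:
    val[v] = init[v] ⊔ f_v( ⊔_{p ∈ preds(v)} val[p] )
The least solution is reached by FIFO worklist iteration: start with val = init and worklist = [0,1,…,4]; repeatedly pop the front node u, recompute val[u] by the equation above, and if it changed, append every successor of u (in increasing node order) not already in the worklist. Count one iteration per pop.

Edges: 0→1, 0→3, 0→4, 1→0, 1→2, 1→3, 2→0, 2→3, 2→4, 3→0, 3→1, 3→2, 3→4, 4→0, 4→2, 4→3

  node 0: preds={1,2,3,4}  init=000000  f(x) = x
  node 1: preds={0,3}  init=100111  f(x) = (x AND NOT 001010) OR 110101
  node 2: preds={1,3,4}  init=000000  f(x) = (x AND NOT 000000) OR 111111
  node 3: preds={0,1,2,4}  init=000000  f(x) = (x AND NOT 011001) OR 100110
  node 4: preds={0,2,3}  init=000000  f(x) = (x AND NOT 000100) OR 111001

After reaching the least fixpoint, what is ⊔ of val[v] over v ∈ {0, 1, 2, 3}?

111111

Iteration log — 10 steps:
  step 1. node 0  ⊔preds=100111  new=100111  old=000000  +wl: 
  step 2. node 1  ⊔preds=100111  new=110111  old=100111  +wl: 0
  step 3. node 2  ⊔preds=110111  new=111111  old=000000  +wl: 
  step 4. node 3  ⊔preds=111111  new=100110  old=000000  +wl: 1,2
  step 5. node 4  ⊔preds=111111  new=111011  old=000000  +wl: 3
  step 6. node 0  ⊔preds=111111  new=111111  old=100111  +wl: 4
  step 7. node 1  ⊔preds=111111  new=110111  stable
  step 8. node 2  ⊔preds=111111  new=111111  stable
  step 9. node 3  ⊔preds=111111  new=100110  stable
  step 10. node 4  ⊔preds=111111  new=111011  stable

Least fixpoint reached:
  node 0: 111111
  node 1: 110111
  node 2: 111111
  node 3: 100110
  node 4: 111011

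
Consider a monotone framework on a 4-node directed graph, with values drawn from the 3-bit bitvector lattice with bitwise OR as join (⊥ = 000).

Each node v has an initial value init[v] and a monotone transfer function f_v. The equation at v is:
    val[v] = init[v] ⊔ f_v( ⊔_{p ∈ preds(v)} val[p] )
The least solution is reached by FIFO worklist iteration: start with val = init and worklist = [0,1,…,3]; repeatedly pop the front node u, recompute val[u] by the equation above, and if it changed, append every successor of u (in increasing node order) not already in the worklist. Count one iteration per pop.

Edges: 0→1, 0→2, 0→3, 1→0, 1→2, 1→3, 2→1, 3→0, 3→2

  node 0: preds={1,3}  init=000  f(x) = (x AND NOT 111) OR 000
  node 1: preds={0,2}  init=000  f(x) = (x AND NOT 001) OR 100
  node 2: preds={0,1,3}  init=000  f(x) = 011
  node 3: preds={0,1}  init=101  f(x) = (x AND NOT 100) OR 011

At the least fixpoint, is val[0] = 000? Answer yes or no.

yes

Iteration log — 9 steps:
  step 1. node 0  ⊔preds=101  new=000  stable
  step 2. node 1  ⊔preds=000  new=100  old=000  +wl: 0
  step 3. node 2  ⊔preds=101  new=011  old=000  +wl: 1
  step 4. node 3  ⊔preds=100  new=111  old=101  +wl: 2
  step 5. node 0  ⊔preds=111  new=000  stable
  step 6. node 1  ⊔preds=011  new=110  old=100  +wl: 0,3
  step 7. node 2  ⊔preds=111  new=011  stable
  step 8. node 0  ⊔preds=111  new=000  stable
  step 9. node 3  ⊔preds=110  new=111  stable

Least fixpoint reached:
  node 0: 000
  node 1: 110
  node 2: 011
  node 3: 111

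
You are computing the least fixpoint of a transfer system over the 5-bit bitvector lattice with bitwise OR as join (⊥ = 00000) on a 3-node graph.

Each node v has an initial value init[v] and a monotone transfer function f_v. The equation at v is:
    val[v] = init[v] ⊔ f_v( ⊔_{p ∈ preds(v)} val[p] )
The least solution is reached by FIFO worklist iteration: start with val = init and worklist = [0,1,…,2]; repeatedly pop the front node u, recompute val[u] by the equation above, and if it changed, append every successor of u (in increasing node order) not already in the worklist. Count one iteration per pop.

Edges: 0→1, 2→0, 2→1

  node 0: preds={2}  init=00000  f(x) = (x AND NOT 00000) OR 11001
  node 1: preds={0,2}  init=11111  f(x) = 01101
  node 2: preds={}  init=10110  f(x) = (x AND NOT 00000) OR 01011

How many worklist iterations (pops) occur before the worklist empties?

5

Worklist (5 pops):
  #1 pop 0: in=10110 → 11111 (was 00000); enqueue []
  #2 pop 1: in=11111 → 11111 (no change)
  #3 pop 2: in=00000 → 11111 (was 10110); enqueue [0,1]
  #4 pop 0: in=11111 → 11111 (no change)
  #5 pop 1: in=11111 → 11111 (no change)

Fixpoint:
  val[0] = 11111
  val[1] = 11111
  val[2] = 11111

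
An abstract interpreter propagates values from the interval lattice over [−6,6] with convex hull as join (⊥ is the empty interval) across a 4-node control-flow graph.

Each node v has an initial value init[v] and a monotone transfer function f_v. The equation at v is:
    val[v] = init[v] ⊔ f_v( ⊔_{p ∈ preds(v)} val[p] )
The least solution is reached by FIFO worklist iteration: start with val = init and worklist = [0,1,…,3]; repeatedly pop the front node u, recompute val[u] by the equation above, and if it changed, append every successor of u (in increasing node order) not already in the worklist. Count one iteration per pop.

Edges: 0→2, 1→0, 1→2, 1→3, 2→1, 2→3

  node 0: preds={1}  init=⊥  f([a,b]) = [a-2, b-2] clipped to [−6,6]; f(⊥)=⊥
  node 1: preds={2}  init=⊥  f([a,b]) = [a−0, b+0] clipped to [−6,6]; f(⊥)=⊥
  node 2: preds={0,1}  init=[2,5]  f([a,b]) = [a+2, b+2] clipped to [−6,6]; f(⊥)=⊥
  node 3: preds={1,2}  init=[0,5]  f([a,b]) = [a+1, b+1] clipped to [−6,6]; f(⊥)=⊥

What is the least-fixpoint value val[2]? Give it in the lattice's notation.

[2,6]

Iteration log — 10 steps:
  step 1. node 0  ⊔preds=⊥  new=⊥  stable
  step 2. node 1  ⊔preds=[2,5]  new=[2,5]  old=⊥  +wl: 0
  step 3. node 2  ⊔preds=[2,5]  new=[2,6]  old=[2,5]  +wl: 1
  step 4. node 3  ⊔preds=[2,6]  new=[0,6]  old=[0,5]  +wl: 
  step 5. node 0  ⊔preds=[2,5]  new=[0,3]  old=⊥  +wl: 2
  step 6. node 1  ⊔preds=[2,6]  new=[2,6]  old=[2,5]  +wl: 0,3
  step 7. node 2  ⊔preds=[0,6]  new=[2,6]  stable
  step 8. node 0  ⊔preds=[2,6]  new=[0,4]  old=[0,3]  +wl: 2
  step 9. node 3  ⊔preds=[2,6]  new=[0,6]  stable
  step 10. node 2  ⊔preds=[0,6]  new=[2,6]  stable

Least fixpoint reached:
  node 0: [0,4]
  node 1: [2,6]
  node 2: [2,6]
  node 3: [0,6]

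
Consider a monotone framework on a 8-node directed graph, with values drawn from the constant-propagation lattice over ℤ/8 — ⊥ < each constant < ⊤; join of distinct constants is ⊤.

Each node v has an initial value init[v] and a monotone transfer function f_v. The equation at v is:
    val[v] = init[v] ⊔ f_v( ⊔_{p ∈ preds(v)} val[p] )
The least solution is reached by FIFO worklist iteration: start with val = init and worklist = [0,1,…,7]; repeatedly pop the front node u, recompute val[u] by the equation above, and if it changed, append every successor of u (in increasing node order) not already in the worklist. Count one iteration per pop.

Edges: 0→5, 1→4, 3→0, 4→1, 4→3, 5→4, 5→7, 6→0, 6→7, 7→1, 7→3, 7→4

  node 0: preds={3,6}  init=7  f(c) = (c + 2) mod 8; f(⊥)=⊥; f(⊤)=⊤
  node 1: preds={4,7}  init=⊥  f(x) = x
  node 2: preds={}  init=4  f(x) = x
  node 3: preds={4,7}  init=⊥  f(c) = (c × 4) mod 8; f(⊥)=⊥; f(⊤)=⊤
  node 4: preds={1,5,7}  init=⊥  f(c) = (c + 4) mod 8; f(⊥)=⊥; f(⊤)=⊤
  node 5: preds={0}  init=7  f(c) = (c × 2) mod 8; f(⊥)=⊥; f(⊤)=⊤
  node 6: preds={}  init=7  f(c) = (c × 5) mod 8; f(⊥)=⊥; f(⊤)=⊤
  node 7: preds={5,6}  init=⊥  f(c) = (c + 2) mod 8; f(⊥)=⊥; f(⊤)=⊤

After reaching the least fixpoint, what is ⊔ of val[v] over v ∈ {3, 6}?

Worklist (14 pops):
  #1 pop 0: in=7 → ⊤ (was 7); enqueue []
  #2 pop 1: in=⊥ → ⊥ (no change)
  #3 pop 2: in=⊥ → 4 (no change)
  #4 pop 3: in=⊥ → ⊥ (no change)
  #5 pop 4: in=7 → 3 (was ⊥); enqueue [1,3]
  #6 pop 5: in=⊤ → ⊤ (was 7); enqueue [4]
  #7 pop 6: in=⊥ → 7 (no change)
  #8 pop 7: in=⊤ → ⊤ (was ⊥); enqueue []
  #9 pop 1: in=⊤ → ⊤ (was ⊥); enqueue []
  #10 pop 3: in=⊤ → ⊤ (was ⊥); enqueue [0]
  #11 pop 4: in=⊤ → ⊤ (was 3); enqueue [1,3]
  #12 pop 0: in=⊤ → ⊤ (no change)
  #13 pop 1: in=⊤ → ⊤ (no change)
  #14 pop 3: in=⊤ → ⊤ (no change)

Fixpoint:
  val[0] = ⊤
  val[1] = ⊤
  val[2] = 4
  val[3] = ⊤
  val[4] = ⊤
  val[5] = ⊤
  val[6] = 7
  val[7] = ⊤

⊤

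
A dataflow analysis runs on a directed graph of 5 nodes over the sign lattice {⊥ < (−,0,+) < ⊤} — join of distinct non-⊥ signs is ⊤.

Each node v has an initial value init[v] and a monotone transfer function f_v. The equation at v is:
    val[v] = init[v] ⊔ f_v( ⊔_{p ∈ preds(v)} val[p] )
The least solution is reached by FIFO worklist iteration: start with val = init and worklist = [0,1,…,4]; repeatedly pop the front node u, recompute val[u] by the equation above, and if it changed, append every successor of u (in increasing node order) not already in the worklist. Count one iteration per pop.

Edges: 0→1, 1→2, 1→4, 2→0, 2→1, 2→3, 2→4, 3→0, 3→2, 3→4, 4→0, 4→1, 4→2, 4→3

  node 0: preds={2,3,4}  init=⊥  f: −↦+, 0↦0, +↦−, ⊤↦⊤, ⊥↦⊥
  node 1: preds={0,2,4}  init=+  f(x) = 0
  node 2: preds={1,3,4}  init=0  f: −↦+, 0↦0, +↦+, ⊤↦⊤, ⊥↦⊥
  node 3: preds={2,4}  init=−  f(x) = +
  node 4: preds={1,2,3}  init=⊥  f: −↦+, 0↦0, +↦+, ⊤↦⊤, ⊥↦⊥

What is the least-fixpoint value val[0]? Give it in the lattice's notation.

⊤

Worklist (9 pops):
  #1 pop 0: in=⊤ → ⊤ (was ⊥); enqueue []
  #2 pop 1: in=⊤ → ⊤ (was +); enqueue []
  #3 pop 2: in=⊤ → ⊤ (was 0); enqueue [0,1]
  #4 pop 3: in=⊤ → ⊤ (was −); enqueue [2]
  #5 pop 4: in=⊤ → ⊤ (was ⊥); enqueue [3]
  #6 pop 0: in=⊤ → ⊤ (no change)
  #7 pop 1: in=⊤ → ⊤ (no change)
  #8 pop 2: in=⊤ → ⊤ (no change)
  #9 pop 3: in=⊤ → ⊤ (no change)

Fixpoint:
  val[0] = ⊤
  val[1] = ⊤
  val[2] = ⊤
  val[3] = ⊤
  val[4] = ⊤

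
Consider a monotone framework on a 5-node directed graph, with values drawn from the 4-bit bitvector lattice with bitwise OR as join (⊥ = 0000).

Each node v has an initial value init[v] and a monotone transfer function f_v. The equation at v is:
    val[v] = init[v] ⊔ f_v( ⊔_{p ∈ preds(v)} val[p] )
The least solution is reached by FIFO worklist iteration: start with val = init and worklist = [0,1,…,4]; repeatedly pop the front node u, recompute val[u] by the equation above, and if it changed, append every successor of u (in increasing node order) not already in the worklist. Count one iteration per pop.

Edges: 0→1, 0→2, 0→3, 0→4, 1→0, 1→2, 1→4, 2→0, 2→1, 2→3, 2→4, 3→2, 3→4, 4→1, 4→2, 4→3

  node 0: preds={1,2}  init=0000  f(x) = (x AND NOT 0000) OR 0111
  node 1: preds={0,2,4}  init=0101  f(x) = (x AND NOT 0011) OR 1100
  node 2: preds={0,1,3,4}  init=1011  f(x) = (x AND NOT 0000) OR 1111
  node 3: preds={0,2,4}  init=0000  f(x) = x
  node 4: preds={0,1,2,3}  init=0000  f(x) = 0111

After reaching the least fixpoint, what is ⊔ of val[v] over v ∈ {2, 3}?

1111

Trace (9 dequeues):
  [1] u=0 | in 1111 | out 1111 | prev 0000 | push {}
  [2] u=1 | in 1111 | out 1101 | prev 0101 | push {0}
  [3] u=2 | in 1111 | out 1111 | prev 1011 | push {1}
  [4] u=3 | in 1111 | out 1111 | prev 0000 | push {2}
  [5] u=4 | in 1111 | out 0111 | prev 0000 | push {3}
  [6] u=0 | in 1111 | out 1111 | ==
  [7] u=1 | in 1111 | out 1101 | ==
  [8] u=2 | in 1111 | out 1111 | ==
  [9] u=3 | in 1111 | out 1111 | ==

Converged values:
  [0] 1111
  [1] 1101
  [2] 1111
  [3] 1111
  [4] 0111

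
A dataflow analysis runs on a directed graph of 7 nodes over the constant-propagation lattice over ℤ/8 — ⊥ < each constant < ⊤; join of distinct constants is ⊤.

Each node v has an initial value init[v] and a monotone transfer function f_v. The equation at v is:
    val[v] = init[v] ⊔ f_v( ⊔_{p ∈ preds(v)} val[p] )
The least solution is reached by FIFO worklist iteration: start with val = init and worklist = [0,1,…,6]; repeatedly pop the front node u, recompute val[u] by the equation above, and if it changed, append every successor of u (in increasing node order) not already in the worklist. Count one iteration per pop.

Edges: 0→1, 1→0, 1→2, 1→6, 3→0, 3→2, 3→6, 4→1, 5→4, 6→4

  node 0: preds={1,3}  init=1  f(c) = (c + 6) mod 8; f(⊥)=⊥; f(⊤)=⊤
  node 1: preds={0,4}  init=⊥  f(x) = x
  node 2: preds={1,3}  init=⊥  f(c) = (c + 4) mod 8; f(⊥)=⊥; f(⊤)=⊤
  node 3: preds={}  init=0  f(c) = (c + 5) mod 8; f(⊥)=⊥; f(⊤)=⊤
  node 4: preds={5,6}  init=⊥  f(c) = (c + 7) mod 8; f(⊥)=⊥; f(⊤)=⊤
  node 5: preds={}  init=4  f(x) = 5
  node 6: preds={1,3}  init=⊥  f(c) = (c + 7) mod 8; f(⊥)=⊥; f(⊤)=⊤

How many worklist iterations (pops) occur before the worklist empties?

Iteration log — 11 steps:
  step 1. node 0  ⊔preds=0  new=⊤  old=1  +wl: 
  step 2. node 1  ⊔preds=⊤  new=⊤  old=⊥  +wl: 0
  step 3. node 2  ⊔preds=⊤  new=⊤  old=⊥  +wl: 
  step 4. node 3  ⊔preds=⊥  new=0  stable
  step 5. node 4  ⊔preds=4  new=3  old=⊥  +wl: 1
  step 6. node 5  ⊔preds=⊥  new=⊤  old=4  +wl: 4
  step 7. node 6  ⊔preds=⊤  new=⊤  old=⊥  +wl: 
  step 8. node 0  ⊔preds=⊤  new=⊤  stable
  step 9. node 1  ⊔preds=⊤  new=⊤  stable
  step 10. node 4  ⊔preds=⊤  new=⊤  old=3  +wl: 1
  step 11. node 1  ⊔preds=⊤  new=⊤  stable

Least fixpoint reached:
  node 0: ⊤
  node 1: ⊤
  node 2: ⊤
  node 3: 0
  node 4: ⊤
  node 5: ⊤
  node 6: ⊤

11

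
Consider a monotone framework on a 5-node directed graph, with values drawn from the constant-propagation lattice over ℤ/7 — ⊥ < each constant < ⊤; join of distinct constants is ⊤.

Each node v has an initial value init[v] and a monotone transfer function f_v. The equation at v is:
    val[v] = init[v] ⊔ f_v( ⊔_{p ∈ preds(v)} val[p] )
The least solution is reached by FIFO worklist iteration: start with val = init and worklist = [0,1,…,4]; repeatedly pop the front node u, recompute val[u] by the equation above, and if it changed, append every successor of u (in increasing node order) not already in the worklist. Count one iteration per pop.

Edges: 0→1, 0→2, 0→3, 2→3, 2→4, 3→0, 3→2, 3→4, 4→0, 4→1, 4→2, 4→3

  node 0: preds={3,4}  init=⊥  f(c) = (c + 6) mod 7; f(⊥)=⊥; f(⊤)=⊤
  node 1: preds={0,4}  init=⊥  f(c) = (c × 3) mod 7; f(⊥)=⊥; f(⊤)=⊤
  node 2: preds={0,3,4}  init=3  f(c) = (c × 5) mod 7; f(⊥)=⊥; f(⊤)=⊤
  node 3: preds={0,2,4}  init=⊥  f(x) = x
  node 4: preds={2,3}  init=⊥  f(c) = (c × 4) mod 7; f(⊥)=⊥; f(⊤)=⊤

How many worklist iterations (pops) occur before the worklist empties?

Worklist (14 pops):
  #1 pop 0: in=⊥ → ⊥ (no change)
  #2 pop 1: in=⊥ → ⊥ (no change)
  #3 pop 2: in=⊥ → 3 (no change)
  #4 pop 3: in=3 → 3 (was ⊥); enqueue [0,2]
  #5 pop 4: in=3 → 5 (was ⊥); enqueue [1,3]
  #6 pop 0: in=⊤ → ⊤ (was ⊥); enqueue []
  #7 pop 2: in=⊤ → ⊤ (was 3); enqueue [4]
  #8 pop 1: in=⊤ → ⊤ (was ⊥); enqueue []
  #9 pop 3: in=⊤ → ⊤ (was 3); enqueue [0,2]
  #10 pop 4: in=⊤ → ⊤ (was 5); enqueue [1,3]
  #11 pop 0: in=⊤ → ⊤ (no change)
  #12 pop 2: in=⊤ → ⊤ (no change)
  #13 pop 1: in=⊤ → ⊤ (no change)
  #14 pop 3: in=⊤ → ⊤ (no change)

Fixpoint:
  val[0] = ⊤
  val[1] = ⊤
  val[2] = ⊤
  val[3] = ⊤
  val[4] = ⊤

14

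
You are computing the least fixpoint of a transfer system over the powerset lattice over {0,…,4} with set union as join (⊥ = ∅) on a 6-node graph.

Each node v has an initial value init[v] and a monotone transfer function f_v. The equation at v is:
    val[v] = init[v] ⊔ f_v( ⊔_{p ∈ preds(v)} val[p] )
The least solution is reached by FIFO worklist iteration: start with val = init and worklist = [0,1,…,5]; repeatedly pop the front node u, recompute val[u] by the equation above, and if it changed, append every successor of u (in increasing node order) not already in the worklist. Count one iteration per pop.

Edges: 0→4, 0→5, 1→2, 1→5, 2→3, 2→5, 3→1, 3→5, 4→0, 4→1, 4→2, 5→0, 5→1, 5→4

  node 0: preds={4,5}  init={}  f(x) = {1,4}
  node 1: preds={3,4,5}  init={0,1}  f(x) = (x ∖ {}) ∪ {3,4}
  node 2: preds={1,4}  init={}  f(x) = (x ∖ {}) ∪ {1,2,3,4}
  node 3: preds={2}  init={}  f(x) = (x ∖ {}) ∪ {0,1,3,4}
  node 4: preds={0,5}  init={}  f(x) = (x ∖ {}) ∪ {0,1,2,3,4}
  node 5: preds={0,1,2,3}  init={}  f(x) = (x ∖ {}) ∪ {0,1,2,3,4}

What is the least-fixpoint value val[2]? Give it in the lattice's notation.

{0,1,2,3,4}

Worklist (11 pops):
  #1 pop 0: in={} → {1,4} (was {}); enqueue []
  #2 pop 1: in={} → {0,1,3,4} (was {0,1}); enqueue []
  #3 pop 2: in={0,1,3,4} → {0,1,2,3,4} (was {}); enqueue []
  #4 pop 3: in={0,1,2,3,4} → {0,1,2,3,4} (was {}); enqueue [1]
  #5 pop 4: in={1,4} → {0,1,2,3,4} (was {}); enqueue [0,2]
  #6 pop 5: in={0,1,2,3,4} → {0,1,2,3,4} (was {}); enqueue [4]
  #7 pop 1: in={0,1,2,3,4} → {0,1,2,3,4} (was {0,1,3,4}); enqueue [5]
  #8 pop 0: in={0,1,2,3,4} → {1,4} (no change)
  #9 pop 2: in={0,1,2,3,4} → {0,1,2,3,4} (no change)
  #10 pop 4: in={0,1,2,3,4} → {0,1,2,3,4} (no change)
  #11 pop 5: in={0,1,2,3,4} → {0,1,2,3,4} (no change)

Fixpoint:
  val[0] = {1,4}
  val[1] = {0,1,2,3,4}
  val[2] = {0,1,2,3,4}
  val[3] = {0,1,2,3,4}
  val[4] = {0,1,2,3,4}
  val[5] = {0,1,2,3,4}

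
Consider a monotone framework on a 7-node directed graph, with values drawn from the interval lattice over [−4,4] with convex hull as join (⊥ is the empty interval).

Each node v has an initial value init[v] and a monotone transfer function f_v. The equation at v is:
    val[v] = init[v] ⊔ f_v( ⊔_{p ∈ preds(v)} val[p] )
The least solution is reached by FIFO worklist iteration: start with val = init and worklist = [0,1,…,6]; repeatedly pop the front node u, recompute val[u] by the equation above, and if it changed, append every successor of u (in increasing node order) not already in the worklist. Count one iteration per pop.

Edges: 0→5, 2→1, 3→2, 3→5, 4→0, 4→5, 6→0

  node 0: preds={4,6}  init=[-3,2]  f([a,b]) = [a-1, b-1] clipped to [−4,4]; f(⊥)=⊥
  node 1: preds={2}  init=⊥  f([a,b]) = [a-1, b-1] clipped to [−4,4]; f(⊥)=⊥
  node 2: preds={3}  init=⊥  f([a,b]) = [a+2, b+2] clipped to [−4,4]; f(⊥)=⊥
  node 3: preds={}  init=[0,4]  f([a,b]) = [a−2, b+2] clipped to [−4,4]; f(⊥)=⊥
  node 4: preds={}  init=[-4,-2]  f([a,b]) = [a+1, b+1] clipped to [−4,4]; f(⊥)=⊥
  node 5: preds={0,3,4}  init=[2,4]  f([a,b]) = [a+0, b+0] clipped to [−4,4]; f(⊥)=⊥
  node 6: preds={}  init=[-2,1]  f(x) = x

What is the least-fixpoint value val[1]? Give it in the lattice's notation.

Trace (8 dequeues):
  [1] u=0 | in [-4,1] | out [-4,2] | prev [-3,2] | push {}
  [2] u=1 | in ⊥ | out ⊥ | ==
  [3] u=2 | in [0,4] | out [2,4] | prev ⊥ | push {1}
  [4] u=3 | in ⊥ | out [0,4] | ==
  [5] u=4 | in ⊥ | out [-4,-2] | ==
  [6] u=5 | in [-4,4] | out [-4,4] | prev [2,4] | push {}
  [7] u=6 | in ⊥ | out [-2,1] | ==
  [8] u=1 | in [2,4] | out [1,3] | prev ⊥ | push {}

Converged values:
  [0] [-4,2]
  [1] [1,3]
  [2] [2,4]
  [3] [0,4]
  [4] [-4,-2]
  [5] [-4,4]
  [6] [-2,1]

[1,3]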